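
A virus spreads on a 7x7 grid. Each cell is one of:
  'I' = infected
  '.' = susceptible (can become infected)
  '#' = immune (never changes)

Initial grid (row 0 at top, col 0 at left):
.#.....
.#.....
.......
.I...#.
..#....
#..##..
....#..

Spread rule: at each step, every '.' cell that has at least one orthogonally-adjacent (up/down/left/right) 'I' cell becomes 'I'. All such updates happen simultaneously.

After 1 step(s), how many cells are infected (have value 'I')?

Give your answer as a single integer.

Answer: 5

Derivation:
Step 0 (initial): 1 infected
Step 1: +4 new -> 5 infected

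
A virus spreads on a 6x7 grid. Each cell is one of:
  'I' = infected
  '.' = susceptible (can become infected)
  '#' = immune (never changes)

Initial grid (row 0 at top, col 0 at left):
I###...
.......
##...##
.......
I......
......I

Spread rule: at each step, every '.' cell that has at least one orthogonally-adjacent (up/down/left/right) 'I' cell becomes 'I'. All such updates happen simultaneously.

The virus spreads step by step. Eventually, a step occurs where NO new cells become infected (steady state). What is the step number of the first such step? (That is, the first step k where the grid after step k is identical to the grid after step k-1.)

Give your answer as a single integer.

Step 0 (initial): 3 infected
Step 1: +6 new -> 9 infected
Step 2: +7 new -> 16 infected
Step 3: +7 new -> 23 infected
Step 4: +4 new -> 27 infected
Step 5: +3 new -> 30 infected
Step 6: +2 new -> 32 infected
Step 7: +2 new -> 34 infected
Step 8: +1 new -> 35 infected
Step 9: +0 new -> 35 infected

Answer: 9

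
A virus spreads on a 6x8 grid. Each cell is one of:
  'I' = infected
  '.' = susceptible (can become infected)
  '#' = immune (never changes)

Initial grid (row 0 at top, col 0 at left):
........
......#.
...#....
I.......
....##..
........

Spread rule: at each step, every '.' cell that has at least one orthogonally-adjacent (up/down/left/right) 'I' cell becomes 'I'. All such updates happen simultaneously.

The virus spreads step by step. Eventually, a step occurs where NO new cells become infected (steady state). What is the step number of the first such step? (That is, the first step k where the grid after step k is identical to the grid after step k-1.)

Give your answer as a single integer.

Answer: 11

Derivation:
Step 0 (initial): 1 infected
Step 1: +3 new -> 4 infected
Step 2: +5 new -> 9 infected
Step 3: +6 new -> 15 infected
Step 4: +5 new -> 20 infected
Step 5: +5 new -> 25 infected
Step 6: +5 new -> 30 infected
Step 7: +6 new -> 36 infected
Step 8: +4 new -> 40 infected
Step 9: +3 new -> 43 infected
Step 10: +1 new -> 44 infected
Step 11: +0 new -> 44 infected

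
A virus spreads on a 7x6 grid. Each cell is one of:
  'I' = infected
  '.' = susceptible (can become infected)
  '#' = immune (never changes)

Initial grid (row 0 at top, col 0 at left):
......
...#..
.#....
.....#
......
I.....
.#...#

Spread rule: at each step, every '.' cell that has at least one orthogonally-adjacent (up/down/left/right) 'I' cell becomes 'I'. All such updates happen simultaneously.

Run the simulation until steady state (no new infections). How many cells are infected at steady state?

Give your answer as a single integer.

Step 0 (initial): 1 infected
Step 1: +3 new -> 4 infected
Step 2: +3 new -> 7 infected
Step 3: +5 new -> 12 infected
Step 4: +5 new -> 17 infected
Step 5: +7 new -> 24 infected
Step 6: +5 new -> 29 infected
Step 7: +2 new -> 31 infected
Step 8: +3 new -> 34 infected
Step 9: +2 new -> 36 infected
Step 10: +1 new -> 37 infected
Step 11: +0 new -> 37 infected

Answer: 37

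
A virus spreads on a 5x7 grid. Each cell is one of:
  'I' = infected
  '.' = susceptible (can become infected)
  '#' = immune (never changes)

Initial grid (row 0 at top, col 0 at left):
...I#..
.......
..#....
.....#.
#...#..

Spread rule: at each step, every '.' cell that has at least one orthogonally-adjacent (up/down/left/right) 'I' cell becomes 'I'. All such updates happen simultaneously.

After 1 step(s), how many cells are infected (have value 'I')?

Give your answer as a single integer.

Answer: 3

Derivation:
Step 0 (initial): 1 infected
Step 1: +2 new -> 3 infected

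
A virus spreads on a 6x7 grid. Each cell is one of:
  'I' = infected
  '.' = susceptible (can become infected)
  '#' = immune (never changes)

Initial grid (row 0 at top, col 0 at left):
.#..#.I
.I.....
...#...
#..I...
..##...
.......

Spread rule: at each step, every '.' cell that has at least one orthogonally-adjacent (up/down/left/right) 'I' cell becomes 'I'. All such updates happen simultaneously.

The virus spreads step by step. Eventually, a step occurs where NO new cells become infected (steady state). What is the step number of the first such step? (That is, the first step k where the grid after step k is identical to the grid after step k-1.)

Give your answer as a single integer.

Step 0 (initial): 3 infected
Step 1: +7 new -> 10 infected
Step 2: +11 new -> 21 infected
Step 3: +7 new -> 28 infected
Step 4: +5 new -> 33 infected
Step 5: +3 new -> 36 infected
Step 6: +0 new -> 36 infected

Answer: 6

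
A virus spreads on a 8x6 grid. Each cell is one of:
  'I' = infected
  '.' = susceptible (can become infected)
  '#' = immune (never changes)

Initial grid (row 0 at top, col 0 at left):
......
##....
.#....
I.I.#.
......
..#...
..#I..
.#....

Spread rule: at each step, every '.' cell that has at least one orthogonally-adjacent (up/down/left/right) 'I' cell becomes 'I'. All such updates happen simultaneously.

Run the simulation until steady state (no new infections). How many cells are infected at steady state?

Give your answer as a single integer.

Step 0 (initial): 3 infected
Step 1: +9 new -> 12 infected
Step 2: +9 new -> 21 infected
Step 3: +8 new -> 29 infected
Step 4: +7 new -> 36 infected
Step 5: +4 new -> 40 infected
Step 6: +1 new -> 41 infected
Step 7: +0 new -> 41 infected

Answer: 41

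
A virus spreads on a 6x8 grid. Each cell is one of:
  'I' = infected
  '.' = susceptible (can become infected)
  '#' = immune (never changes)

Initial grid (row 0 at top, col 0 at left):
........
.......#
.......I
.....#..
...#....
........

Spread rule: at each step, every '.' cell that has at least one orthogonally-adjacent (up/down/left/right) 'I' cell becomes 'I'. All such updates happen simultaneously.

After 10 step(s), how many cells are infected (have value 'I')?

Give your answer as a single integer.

Answer: 45

Derivation:
Step 0 (initial): 1 infected
Step 1: +2 new -> 3 infected
Step 2: +4 new -> 7 infected
Step 3: +5 new -> 12 infected
Step 4: +7 new -> 19 infected
Step 5: +6 new -> 25 infected
Step 6: +5 new -> 30 infected
Step 7: +6 new -> 36 infected
Step 8: +5 new -> 41 infected
Step 9: +3 new -> 44 infected
Step 10: +1 new -> 45 infected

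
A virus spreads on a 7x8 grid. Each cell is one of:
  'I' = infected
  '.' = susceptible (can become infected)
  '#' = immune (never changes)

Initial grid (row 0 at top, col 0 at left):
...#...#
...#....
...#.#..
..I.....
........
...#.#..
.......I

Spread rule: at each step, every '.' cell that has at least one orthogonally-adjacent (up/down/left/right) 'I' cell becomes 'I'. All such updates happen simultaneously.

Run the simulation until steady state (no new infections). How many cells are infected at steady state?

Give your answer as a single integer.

Step 0 (initial): 2 infected
Step 1: +6 new -> 8 infected
Step 2: +10 new -> 18 infected
Step 3: +12 new -> 30 infected
Step 4: +10 new -> 40 infected
Step 5: +6 new -> 46 infected
Step 6: +2 new -> 48 infected
Step 7: +1 new -> 49 infected
Step 8: +0 new -> 49 infected

Answer: 49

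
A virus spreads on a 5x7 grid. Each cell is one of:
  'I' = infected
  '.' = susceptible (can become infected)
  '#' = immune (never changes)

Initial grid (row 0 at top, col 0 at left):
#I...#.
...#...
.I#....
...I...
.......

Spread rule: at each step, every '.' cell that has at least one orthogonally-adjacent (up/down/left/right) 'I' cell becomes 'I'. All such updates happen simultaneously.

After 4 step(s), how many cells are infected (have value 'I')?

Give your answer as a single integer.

Answer: 29

Derivation:
Step 0 (initial): 3 infected
Step 1: +8 new -> 11 infected
Step 2: +9 new -> 20 infected
Step 3: +6 new -> 26 infected
Step 4: +3 new -> 29 infected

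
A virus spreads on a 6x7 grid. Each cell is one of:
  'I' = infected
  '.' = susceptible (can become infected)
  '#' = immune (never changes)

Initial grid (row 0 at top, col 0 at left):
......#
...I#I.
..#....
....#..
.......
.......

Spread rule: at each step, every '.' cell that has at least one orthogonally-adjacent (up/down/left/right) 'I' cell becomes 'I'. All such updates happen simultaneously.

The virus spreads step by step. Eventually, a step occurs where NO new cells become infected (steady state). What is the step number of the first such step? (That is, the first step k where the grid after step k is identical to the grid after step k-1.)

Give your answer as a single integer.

Answer: 8

Derivation:
Step 0 (initial): 2 infected
Step 1: +6 new -> 8 infected
Step 2: +7 new -> 15 infected
Step 3: +7 new -> 22 infected
Step 4: +8 new -> 30 infected
Step 5: +5 new -> 35 infected
Step 6: +2 new -> 37 infected
Step 7: +1 new -> 38 infected
Step 8: +0 new -> 38 infected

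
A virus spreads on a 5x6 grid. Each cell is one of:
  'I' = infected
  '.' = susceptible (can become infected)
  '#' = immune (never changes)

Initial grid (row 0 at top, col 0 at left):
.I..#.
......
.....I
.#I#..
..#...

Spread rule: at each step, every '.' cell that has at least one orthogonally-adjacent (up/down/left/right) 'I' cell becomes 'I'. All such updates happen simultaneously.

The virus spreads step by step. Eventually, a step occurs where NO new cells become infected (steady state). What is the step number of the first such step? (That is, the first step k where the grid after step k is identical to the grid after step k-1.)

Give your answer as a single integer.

Step 0 (initial): 3 infected
Step 1: +7 new -> 10 infected
Step 2: +9 new -> 19 infected
Step 3: +3 new -> 22 infected
Step 4: +2 new -> 24 infected
Step 5: +1 new -> 25 infected
Step 6: +1 new -> 26 infected
Step 7: +0 new -> 26 infected

Answer: 7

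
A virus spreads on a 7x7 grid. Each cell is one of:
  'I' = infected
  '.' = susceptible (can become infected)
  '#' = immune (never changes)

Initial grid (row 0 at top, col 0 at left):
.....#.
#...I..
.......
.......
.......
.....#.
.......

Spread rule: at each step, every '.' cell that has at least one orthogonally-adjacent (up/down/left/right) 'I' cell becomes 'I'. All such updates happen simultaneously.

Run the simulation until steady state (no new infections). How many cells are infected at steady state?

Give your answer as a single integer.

Step 0 (initial): 1 infected
Step 1: +4 new -> 5 infected
Step 2: +6 new -> 11 infected
Step 3: +8 new -> 19 infected
Step 4: +7 new -> 26 infected
Step 5: +7 new -> 33 infected
Step 6: +6 new -> 39 infected
Step 7: +4 new -> 43 infected
Step 8: +2 new -> 45 infected
Step 9: +1 new -> 46 infected
Step 10: +0 new -> 46 infected

Answer: 46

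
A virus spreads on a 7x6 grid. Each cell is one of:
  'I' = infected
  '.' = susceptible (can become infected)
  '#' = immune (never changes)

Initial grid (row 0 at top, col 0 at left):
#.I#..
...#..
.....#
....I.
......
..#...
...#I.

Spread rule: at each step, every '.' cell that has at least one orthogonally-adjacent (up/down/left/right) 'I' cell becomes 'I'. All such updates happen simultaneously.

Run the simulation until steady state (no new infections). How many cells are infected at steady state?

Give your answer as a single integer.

Answer: 36

Derivation:
Step 0 (initial): 3 infected
Step 1: +8 new -> 11 infected
Step 2: +9 new -> 20 infected
Step 3: +6 new -> 26 infected
Step 4: +4 new -> 30 infected
Step 5: +2 new -> 32 infected
Step 6: +2 new -> 34 infected
Step 7: +2 new -> 36 infected
Step 8: +0 new -> 36 infected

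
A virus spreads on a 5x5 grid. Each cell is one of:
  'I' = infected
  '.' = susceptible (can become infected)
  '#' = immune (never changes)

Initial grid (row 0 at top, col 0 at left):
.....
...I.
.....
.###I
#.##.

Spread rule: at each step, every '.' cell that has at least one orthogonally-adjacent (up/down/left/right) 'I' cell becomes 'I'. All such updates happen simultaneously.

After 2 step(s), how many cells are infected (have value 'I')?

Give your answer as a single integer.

Step 0 (initial): 2 infected
Step 1: +6 new -> 8 infected
Step 2: +4 new -> 12 infected

Answer: 12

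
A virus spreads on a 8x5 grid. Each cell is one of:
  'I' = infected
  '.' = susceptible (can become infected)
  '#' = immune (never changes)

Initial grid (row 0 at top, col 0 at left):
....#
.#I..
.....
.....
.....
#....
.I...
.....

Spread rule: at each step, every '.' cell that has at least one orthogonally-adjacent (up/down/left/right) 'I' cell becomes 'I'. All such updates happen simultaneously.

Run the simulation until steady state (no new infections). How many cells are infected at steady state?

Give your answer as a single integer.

Step 0 (initial): 2 infected
Step 1: +7 new -> 9 infected
Step 2: +11 new -> 20 infected
Step 3: +10 new -> 30 infected
Step 4: +6 new -> 36 infected
Step 5: +1 new -> 37 infected
Step 6: +0 new -> 37 infected

Answer: 37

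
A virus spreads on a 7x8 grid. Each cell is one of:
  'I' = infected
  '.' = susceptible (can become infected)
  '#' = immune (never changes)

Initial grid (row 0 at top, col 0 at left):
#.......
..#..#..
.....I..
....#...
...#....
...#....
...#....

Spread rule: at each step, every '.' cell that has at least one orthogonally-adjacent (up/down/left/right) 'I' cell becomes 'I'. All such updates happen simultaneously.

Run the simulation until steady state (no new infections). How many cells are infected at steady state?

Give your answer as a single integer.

Answer: 49

Derivation:
Step 0 (initial): 1 infected
Step 1: +3 new -> 4 infected
Step 2: +6 new -> 10 infected
Step 3: +10 new -> 20 infected
Step 4: +9 new -> 29 infected
Step 5: +8 new -> 37 infected
Step 6: +6 new -> 43 infected
Step 7: +3 new -> 46 infected
Step 8: +2 new -> 48 infected
Step 9: +1 new -> 49 infected
Step 10: +0 new -> 49 infected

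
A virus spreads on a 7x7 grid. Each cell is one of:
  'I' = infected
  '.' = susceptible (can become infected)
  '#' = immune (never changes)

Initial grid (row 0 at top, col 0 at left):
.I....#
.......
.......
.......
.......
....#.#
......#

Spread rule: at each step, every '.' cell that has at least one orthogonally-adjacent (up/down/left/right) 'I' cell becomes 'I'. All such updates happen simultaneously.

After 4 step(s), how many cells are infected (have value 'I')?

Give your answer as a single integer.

Answer: 19

Derivation:
Step 0 (initial): 1 infected
Step 1: +3 new -> 4 infected
Step 2: +4 new -> 8 infected
Step 3: +5 new -> 13 infected
Step 4: +6 new -> 19 infected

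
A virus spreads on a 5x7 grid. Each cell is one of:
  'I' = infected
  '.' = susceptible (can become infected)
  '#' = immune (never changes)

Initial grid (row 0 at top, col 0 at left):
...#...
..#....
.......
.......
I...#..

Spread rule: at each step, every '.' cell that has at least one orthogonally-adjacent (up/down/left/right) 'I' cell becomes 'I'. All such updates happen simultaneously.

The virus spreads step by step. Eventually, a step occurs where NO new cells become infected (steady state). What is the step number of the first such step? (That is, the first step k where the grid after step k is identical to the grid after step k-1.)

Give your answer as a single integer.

Step 0 (initial): 1 infected
Step 1: +2 new -> 3 infected
Step 2: +3 new -> 6 infected
Step 3: +4 new -> 10 infected
Step 4: +4 new -> 14 infected
Step 5: +3 new -> 17 infected
Step 6: +4 new -> 21 infected
Step 7: +4 new -> 25 infected
Step 8: +4 new -> 29 infected
Step 9: +2 new -> 31 infected
Step 10: +1 new -> 32 infected
Step 11: +0 new -> 32 infected

Answer: 11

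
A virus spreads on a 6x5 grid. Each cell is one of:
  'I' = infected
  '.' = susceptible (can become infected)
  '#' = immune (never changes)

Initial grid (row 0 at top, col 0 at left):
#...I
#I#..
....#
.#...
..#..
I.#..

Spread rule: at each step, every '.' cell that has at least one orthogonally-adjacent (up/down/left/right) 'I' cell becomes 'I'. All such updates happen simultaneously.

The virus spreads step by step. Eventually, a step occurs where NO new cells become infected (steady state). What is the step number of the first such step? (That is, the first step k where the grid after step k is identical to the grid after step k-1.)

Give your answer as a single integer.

Step 0 (initial): 3 infected
Step 1: +6 new -> 9 infected
Step 2: +6 new -> 15 infected
Step 3: +2 new -> 17 infected
Step 4: +1 new -> 18 infected
Step 5: +2 new -> 20 infected
Step 6: +2 new -> 22 infected
Step 7: +1 new -> 23 infected
Step 8: +0 new -> 23 infected

Answer: 8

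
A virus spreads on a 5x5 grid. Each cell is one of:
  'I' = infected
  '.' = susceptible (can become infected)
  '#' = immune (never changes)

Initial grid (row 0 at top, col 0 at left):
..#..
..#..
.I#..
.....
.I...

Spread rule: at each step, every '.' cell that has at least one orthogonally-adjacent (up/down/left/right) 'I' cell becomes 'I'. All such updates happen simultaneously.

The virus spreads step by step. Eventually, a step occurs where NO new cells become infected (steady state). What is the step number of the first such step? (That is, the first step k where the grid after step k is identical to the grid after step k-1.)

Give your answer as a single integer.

Step 0 (initial): 2 infected
Step 1: +5 new -> 7 infected
Step 2: +5 new -> 12 infected
Step 3: +3 new -> 15 infected
Step 4: +2 new -> 17 infected
Step 5: +2 new -> 19 infected
Step 6: +2 new -> 21 infected
Step 7: +1 new -> 22 infected
Step 8: +0 new -> 22 infected

Answer: 8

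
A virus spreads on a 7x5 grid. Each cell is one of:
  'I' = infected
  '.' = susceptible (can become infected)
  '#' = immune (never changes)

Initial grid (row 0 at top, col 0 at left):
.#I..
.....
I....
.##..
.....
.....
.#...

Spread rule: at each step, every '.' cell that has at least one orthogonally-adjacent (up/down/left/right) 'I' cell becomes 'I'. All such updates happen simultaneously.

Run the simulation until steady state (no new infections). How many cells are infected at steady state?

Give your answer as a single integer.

Answer: 31

Derivation:
Step 0 (initial): 2 infected
Step 1: +5 new -> 7 infected
Step 2: +6 new -> 13 infected
Step 3: +4 new -> 17 infected
Step 4: +5 new -> 22 infected
Step 5: +3 new -> 25 infected
Step 6: +3 new -> 28 infected
Step 7: +2 new -> 30 infected
Step 8: +1 new -> 31 infected
Step 9: +0 new -> 31 infected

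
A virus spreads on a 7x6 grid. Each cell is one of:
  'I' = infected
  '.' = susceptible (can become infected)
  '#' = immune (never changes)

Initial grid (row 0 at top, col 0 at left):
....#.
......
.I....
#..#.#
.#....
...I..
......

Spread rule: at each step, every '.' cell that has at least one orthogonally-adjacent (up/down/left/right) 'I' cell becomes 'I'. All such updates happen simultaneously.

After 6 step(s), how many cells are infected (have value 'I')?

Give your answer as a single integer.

Answer: 37

Derivation:
Step 0 (initial): 2 infected
Step 1: +8 new -> 10 infected
Step 2: +11 new -> 21 infected
Step 3: +9 new -> 30 infected
Step 4: +5 new -> 35 infected
Step 5: +1 new -> 36 infected
Step 6: +1 new -> 37 infected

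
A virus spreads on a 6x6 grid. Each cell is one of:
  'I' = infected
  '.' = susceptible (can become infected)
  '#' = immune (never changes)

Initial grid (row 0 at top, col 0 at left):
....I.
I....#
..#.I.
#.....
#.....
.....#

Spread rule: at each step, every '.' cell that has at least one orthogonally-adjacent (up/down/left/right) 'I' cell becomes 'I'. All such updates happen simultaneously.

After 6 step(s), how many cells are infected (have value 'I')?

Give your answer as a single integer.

Answer: 31

Derivation:
Step 0 (initial): 3 infected
Step 1: +9 new -> 12 infected
Step 2: +8 new -> 20 infected
Step 3: +5 new -> 25 infected
Step 4: +3 new -> 28 infected
Step 5: +2 new -> 30 infected
Step 6: +1 new -> 31 infected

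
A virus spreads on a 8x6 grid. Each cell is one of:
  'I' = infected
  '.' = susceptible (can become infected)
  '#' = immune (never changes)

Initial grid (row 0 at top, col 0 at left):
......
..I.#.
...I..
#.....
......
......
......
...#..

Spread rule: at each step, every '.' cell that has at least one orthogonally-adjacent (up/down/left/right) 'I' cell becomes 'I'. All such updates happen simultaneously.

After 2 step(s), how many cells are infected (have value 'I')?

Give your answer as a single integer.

Step 0 (initial): 2 infected
Step 1: +6 new -> 8 infected
Step 2: +8 new -> 16 infected

Answer: 16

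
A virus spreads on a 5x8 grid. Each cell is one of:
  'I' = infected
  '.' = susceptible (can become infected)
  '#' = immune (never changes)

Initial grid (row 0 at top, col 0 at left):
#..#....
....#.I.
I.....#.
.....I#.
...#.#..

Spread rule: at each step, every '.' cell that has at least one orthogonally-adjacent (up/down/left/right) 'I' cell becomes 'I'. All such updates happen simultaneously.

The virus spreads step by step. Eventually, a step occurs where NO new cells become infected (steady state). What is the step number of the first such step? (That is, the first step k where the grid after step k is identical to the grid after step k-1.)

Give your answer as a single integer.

Step 0 (initial): 3 infected
Step 1: +8 new -> 11 infected
Step 2: +10 new -> 21 infected
Step 3: +7 new -> 28 infected
Step 4: +4 new -> 32 infected
Step 5: +1 new -> 33 infected
Step 6: +0 new -> 33 infected

Answer: 6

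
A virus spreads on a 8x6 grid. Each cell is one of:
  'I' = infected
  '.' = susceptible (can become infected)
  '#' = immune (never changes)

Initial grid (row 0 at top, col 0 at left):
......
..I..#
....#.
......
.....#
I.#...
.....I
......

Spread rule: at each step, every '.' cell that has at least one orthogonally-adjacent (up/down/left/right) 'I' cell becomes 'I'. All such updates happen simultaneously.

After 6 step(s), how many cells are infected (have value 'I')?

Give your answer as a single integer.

Answer: 44

Derivation:
Step 0 (initial): 3 infected
Step 1: +10 new -> 13 infected
Step 2: +14 new -> 27 infected
Step 3: +11 new -> 38 infected
Step 4: +4 new -> 42 infected
Step 5: +1 new -> 43 infected
Step 6: +1 new -> 44 infected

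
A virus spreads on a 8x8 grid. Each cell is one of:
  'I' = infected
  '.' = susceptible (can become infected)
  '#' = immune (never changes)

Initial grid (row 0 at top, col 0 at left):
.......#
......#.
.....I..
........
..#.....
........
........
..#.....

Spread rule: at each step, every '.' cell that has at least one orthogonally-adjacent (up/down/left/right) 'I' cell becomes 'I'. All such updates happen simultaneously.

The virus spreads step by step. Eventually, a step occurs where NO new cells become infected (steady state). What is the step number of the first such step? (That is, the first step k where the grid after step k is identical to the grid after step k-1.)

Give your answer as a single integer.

Step 0 (initial): 1 infected
Step 1: +4 new -> 5 infected
Step 2: +7 new -> 12 infected
Step 3: +10 new -> 22 infected
Step 4: +9 new -> 31 infected
Step 5: +9 new -> 40 infected
Step 6: +9 new -> 49 infected
Step 7: +6 new -> 55 infected
Step 8: +2 new -> 57 infected
Step 9: +2 new -> 59 infected
Step 10: +1 new -> 60 infected
Step 11: +0 new -> 60 infected

Answer: 11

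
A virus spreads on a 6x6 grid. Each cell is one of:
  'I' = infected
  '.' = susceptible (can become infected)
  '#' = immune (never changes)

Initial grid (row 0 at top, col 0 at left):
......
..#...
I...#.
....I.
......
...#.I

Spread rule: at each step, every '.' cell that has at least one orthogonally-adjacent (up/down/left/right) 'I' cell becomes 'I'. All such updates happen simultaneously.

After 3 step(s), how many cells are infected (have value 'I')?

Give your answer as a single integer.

Answer: 26

Derivation:
Step 0 (initial): 3 infected
Step 1: +8 new -> 11 infected
Step 2: +9 new -> 20 infected
Step 3: +6 new -> 26 infected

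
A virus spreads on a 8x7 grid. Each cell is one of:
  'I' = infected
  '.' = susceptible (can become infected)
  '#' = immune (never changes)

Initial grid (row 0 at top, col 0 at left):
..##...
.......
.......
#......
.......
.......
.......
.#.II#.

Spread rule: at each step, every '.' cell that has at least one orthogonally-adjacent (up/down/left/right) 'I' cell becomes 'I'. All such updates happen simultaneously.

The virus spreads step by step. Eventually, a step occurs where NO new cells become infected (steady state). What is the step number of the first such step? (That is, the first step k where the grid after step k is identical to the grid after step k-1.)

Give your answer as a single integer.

Answer: 11

Derivation:
Step 0 (initial): 2 infected
Step 1: +3 new -> 5 infected
Step 2: +4 new -> 9 infected
Step 3: +6 new -> 15 infected
Step 4: +8 new -> 23 infected
Step 5: +8 new -> 31 infected
Step 6: +7 new -> 38 infected
Step 7: +5 new -> 43 infected
Step 8: +4 new -> 47 infected
Step 9: +3 new -> 50 infected
Step 10: +1 new -> 51 infected
Step 11: +0 new -> 51 infected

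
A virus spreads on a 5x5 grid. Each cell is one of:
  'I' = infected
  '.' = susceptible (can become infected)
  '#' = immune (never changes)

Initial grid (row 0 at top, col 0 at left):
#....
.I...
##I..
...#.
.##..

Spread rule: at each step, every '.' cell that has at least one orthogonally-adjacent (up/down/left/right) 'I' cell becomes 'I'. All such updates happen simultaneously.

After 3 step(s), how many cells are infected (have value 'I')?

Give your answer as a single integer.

Answer: 15

Derivation:
Step 0 (initial): 2 infected
Step 1: +5 new -> 7 infected
Step 2: +4 new -> 11 infected
Step 3: +4 new -> 15 infected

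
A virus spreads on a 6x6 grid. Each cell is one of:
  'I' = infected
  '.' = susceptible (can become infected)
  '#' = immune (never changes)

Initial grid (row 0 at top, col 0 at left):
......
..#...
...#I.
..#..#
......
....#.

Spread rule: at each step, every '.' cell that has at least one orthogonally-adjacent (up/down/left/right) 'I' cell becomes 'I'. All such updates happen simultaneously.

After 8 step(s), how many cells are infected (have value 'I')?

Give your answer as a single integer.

Step 0 (initial): 1 infected
Step 1: +3 new -> 4 infected
Step 2: +5 new -> 9 infected
Step 3: +4 new -> 13 infected
Step 4: +4 new -> 17 infected
Step 5: +3 new -> 20 infected
Step 6: +5 new -> 25 infected
Step 7: +4 new -> 29 infected
Step 8: +2 new -> 31 infected

Answer: 31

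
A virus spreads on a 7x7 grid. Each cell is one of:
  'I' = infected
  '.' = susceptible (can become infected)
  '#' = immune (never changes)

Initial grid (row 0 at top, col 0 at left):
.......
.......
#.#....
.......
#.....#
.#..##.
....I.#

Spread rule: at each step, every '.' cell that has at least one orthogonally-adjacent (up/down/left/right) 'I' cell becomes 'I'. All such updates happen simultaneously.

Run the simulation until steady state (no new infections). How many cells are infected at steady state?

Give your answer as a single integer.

Step 0 (initial): 1 infected
Step 1: +2 new -> 3 infected
Step 2: +2 new -> 5 infected
Step 3: +3 new -> 8 infected
Step 4: +4 new -> 12 infected
Step 5: +6 new -> 18 infected
Step 6: +4 new -> 22 infected
Step 7: +7 new -> 29 infected
Step 8: +5 new -> 34 infected
Step 9: +4 new -> 38 infected
Step 10: +2 new -> 40 infected
Step 11: +0 new -> 40 infected

Answer: 40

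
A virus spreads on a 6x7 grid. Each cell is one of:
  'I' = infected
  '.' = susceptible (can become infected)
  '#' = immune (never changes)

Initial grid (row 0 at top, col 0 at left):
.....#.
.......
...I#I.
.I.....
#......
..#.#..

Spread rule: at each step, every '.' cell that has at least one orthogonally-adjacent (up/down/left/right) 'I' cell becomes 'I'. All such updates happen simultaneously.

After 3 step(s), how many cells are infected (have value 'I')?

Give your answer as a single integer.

Answer: 35

Derivation:
Step 0 (initial): 3 infected
Step 1: +10 new -> 13 infected
Step 2: +12 new -> 25 infected
Step 3: +10 new -> 35 infected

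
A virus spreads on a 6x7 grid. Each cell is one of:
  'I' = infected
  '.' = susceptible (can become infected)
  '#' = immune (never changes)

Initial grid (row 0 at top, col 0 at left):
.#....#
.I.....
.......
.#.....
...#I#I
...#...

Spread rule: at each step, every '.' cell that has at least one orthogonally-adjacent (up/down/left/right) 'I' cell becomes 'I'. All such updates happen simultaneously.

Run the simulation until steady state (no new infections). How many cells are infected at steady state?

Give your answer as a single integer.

Answer: 36

Derivation:
Step 0 (initial): 3 infected
Step 1: +7 new -> 10 infected
Step 2: +10 new -> 20 infected
Step 3: +7 new -> 27 infected
Step 4: +4 new -> 31 infected
Step 5: +4 new -> 35 infected
Step 6: +1 new -> 36 infected
Step 7: +0 new -> 36 infected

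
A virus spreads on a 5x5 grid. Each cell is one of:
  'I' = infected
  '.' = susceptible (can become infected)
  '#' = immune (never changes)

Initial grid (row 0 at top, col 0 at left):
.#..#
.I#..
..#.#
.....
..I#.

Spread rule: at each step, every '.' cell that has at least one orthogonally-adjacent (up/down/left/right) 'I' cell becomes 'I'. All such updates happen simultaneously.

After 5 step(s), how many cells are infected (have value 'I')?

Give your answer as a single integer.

Answer: 18

Derivation:
Step 0 (initial): 2 infected
Step 1: +4 new -> 6 infected
Step 2: +5 new -> 11 infected
Step 3: +3 new -> 14 infected
Step 4: +2 new -> 16 infected
Step 5: +2 new -> 18 infected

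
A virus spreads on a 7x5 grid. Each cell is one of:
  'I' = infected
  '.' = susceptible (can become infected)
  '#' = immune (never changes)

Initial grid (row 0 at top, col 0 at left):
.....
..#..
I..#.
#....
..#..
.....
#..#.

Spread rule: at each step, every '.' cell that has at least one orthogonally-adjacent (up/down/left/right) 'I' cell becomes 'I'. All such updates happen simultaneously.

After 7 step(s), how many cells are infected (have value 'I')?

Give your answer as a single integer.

Step 0 (initial): 1 infected
Step 1: +2 new -> 3 infected
Step 2: +4 new -> 7 infected
Step 3: +3 new -> 10 infected
Step 4: +4 new -> 14 infected
Step 5: +6 new -> 20 infected
Step 6: +6 new -> 26 infected
Step 7: +2 new -> 28 infected

Answer: 28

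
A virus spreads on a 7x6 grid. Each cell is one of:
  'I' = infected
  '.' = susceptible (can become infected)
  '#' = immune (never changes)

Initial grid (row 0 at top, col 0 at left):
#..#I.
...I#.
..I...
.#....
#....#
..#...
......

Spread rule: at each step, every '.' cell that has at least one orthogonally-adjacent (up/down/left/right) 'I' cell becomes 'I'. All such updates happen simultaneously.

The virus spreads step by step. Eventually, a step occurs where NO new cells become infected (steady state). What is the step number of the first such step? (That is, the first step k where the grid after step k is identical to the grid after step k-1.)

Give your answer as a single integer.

Step 0 (initial): 3 infected
Step 1: +5 new -> 8 infected
Step 2: +7 new -> 15 infected
Step 3: +7 new -> 22 infected
Step 4: +4 new -> 26 infected
Step 5: +4 new -> 30 infected
Step 6: +4 new -> 34 infected
Step 7: +1 new -> 35 infected
Step 8: +0 new -> 35 infected

Answer: 8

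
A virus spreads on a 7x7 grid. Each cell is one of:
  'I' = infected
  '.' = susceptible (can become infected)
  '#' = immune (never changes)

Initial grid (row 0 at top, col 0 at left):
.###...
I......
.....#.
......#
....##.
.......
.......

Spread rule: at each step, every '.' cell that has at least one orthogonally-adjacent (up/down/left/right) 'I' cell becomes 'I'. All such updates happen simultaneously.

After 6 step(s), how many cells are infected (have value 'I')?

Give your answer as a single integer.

Step 0 (initial): 1 infected
Step 1: +3 new -> 4 infected
Step 2: +3 new -> 7 infected
Step 3: +4 new -> 11 infected
Step 4: +5 new -> 16 infected
Step 5: +7 new -> 23 infected
Step 6: +6 new -> 29 infected

Answer: 29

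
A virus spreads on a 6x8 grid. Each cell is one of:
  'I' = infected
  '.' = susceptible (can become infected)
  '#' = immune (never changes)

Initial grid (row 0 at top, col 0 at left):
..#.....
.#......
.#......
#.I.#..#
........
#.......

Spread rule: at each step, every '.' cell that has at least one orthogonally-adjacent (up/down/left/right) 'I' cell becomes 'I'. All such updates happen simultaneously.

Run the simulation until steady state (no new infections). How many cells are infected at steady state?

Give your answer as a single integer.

Answer: 37

Derivation:
Step 0 (initial): 1 infected
Step 1: +4 new -> 5 infected
Step 2: +5 new -> 10 infected
Step 3: +6 new -> 16 infected
Step 4: +5 new -> 21 infected
Step 5: +6 new -> 27 infected
Step 6: +6 new -> 33 infected
Step 7: +3 new -> 36 infected
Step 8: +1 new -> 37 infected
Step 9: +0 new -> 37 infected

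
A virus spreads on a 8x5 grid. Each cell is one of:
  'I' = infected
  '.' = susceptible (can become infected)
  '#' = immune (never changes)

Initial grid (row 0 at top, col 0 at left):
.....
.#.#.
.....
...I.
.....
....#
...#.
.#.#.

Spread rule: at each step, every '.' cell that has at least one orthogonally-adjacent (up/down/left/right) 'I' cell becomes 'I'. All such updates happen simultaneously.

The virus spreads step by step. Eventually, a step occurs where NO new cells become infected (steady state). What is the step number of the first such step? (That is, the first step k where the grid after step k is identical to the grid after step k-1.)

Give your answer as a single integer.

Step 0 (initial): 1 infected
Step 1: +4 new -> 5 infected
Step 2: +6 new -> 11 infected
Step 3: +6 new -> 17 infected
Step 4: +6 new -> 23 infected
Step 5: +6 new -> 29 infected
Step 6: +2 new -> 31 infected
Step 7: +1 new -> 32 infected
Step 8: +0 new -> 32 infected

Answer: 8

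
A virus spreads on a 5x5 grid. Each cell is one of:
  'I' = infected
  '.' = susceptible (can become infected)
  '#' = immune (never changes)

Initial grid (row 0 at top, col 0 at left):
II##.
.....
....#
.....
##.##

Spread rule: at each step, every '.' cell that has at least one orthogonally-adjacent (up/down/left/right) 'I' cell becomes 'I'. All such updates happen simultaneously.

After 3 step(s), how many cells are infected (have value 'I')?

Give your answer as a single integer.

Step 0 (initial): 2 infected
Step 1: +2 new -> 4 infected
Step 2: +3 new -> 7 infected
Step 3: +4 new -> 11 infected

Answer: 11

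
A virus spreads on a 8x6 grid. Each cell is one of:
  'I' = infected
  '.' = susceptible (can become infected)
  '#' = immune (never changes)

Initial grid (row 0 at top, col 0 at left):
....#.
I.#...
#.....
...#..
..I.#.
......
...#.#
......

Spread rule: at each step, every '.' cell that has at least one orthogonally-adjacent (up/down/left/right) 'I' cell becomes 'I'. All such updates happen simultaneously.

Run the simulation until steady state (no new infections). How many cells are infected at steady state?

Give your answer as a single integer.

Answer: 41

Derivation:
Step 0 (initial): 2 infected
Step 1: +6 new -> 8 infected
Step 2: +8 new -> 16 infected
Step 3: +7 new -> 23 infected
Step 4: +8 new -> 31 infected
Step 5: +6 new -> 37 infected
Step 6: +3 new -> 40 infected
Step 7: +1 new -> 41 infected
Step 8: +0 new -> 41 infected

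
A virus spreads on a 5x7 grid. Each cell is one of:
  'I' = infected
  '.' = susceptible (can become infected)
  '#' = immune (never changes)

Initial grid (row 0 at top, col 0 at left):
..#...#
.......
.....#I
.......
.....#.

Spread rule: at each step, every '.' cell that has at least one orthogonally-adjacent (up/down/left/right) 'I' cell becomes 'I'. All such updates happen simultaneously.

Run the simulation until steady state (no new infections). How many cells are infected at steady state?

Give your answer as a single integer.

Answer: 31

Derivation:
Step 0 (initial): 1 infected
Step 1: +2 new -> 3 infected
Step 2: +3 new -> 6 infected
Step 3: +3 new -> 9 infected
Step 4: +5 new -> 14 infected
Step 5: +5 new -> 19 infected
Step 6: +4 new -> 23 infected
Step 7: +5 new -> 28 infected
Step 8: +3 new -> 31 infected
Step 9: +0 new -> 31 infected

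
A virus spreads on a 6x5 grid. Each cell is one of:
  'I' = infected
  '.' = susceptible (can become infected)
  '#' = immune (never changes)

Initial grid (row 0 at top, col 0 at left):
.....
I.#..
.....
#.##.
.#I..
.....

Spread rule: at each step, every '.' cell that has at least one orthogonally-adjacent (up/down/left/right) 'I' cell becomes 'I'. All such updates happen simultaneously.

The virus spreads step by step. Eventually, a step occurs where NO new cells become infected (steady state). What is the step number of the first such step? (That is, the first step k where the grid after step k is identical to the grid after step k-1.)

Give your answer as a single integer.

Answer: 6

Derivation:
Step 0 (initial): 2 infected
Step 1: +5 new -> 7 infected
Step 2: +5 new -> 12 infected
Step 3: +6 new -> 18 infected
Step 4: +4 new -> 22 infected
Step 5: +3 new -> 25 infected
Step 6: +0 new -> 25 infected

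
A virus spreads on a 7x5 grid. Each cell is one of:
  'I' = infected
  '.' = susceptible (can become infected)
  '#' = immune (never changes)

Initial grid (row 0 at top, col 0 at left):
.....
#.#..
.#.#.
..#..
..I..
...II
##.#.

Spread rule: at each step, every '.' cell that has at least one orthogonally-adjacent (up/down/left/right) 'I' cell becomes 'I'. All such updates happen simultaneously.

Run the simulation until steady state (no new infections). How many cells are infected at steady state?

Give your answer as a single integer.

Answer: 26

Derivation:
Step 0 (initial): 3 infected
Step 1: +5 new -> 8 infected
Step 2: +6 new -> 14 infected
Step 3: +3 new -> 17 infected
Step 4: +2 new -> 19 infected
Step 5: +2 new -> 21 infected
Step 6: +1 new -> 22 infected
Step 7: +1 new -> 23 infected
Step 8: +1 new -> 24 infected
Step 9: +2 new -> 26 infected
Step 10: +0 new -> 26 infected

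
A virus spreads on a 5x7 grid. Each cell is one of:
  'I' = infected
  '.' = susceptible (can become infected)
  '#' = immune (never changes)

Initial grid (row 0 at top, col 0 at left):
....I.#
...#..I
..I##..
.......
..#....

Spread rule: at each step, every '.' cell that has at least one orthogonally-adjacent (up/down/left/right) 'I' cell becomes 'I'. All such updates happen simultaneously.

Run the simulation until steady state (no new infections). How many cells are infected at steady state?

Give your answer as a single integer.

Answer: 30

Derivation:
Step 0 (initial): 3 infected
Step 1: +8 new -> 11 infected
Step 2: +7 new -> 18 infected
Step 3: +8 new -> 26 infected
Step 4: +4 new -> 30 infected
Step 5: +0 new -> 30 infected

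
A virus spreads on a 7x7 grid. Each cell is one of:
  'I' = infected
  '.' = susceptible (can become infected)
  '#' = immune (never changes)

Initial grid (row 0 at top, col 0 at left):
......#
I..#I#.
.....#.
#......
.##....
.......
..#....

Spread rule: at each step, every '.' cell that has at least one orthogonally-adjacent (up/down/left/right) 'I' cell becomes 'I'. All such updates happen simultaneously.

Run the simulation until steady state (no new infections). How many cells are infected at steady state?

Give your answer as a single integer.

Answer: 41

Derivation:
Step 0 (initial): 2 infected
Step 1: +5 new -> 7 infected
Step 2: +7 new -> 14 infected
Step 3: +6 new -> 20 infected
Step 4: +5 new -> 25 infected
Step 5: +5 new -> 30 infected
Step 6: +5 new -> 35 infected
Step 7: +2 new -> 37 infected
Step 8: +2 new -> 39 infected
Step 9: +2 new -> 41 infected
Step 10: +0 new -> 41 infected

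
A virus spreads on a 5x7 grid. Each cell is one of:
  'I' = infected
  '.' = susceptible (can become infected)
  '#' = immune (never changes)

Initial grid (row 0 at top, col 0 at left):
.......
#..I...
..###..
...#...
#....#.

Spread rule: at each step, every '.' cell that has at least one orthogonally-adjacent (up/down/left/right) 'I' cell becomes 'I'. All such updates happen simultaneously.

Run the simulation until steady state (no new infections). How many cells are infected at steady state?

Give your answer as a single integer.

Step 0 (initial): 1 infected
Step 1: +3 new -> 4 infected
Step 2: +4 new -> 8 infected
Step 3: +5 new -> 13 infected
Step 4: +6 new -> 19 infected
Step 5: +5 new -> 24 infected
Step 6: +3 new -> 27 infected
Step 7: +1 new -> 28 infected
Step 8: +0 new -> 28 infected

Answer: 28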